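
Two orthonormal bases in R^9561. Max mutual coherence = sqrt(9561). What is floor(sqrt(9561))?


97^2 = 9409 <= 9561 < 9604 = 98^2, so 97 <= sqrt(9561) < 98.
floor(sqrt(9561)) = 97.

97


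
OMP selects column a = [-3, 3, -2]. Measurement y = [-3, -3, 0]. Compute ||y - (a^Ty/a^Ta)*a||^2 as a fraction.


a^T a = 22.
a^T y = 0.
coeff = 0/22 = 0.
||r||^2 = 18.

18


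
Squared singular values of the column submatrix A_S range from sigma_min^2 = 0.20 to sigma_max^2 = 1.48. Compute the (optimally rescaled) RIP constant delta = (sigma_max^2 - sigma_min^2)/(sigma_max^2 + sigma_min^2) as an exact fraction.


lambda_max - lambda_min = 1.48 - 0.20 = 1.28.
lambda_max + lambda_min = 1.48 + 0.20 = 1.68.
delta = 1.28/1.68 = 128/168 = 16/21.

16/21


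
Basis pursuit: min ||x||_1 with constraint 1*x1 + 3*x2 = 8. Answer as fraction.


Axis intercepts:
  x1 = 8, x2 = 0: L1 = 8
  x1 = 0, x2 = 8/3: L1 = 8/3
x* = (0, 8/3)
||x*||_1 = 8/3.

8/3


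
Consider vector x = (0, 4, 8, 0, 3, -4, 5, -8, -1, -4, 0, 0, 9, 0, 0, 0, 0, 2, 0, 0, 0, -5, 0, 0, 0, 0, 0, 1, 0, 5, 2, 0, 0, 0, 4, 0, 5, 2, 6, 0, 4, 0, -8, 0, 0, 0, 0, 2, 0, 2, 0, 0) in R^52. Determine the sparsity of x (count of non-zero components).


Non-zero positions: [1, 2, 4, 5, 6, 7, 8, 9, 12, 17, 21, 27, 29, 30, 34, 36, 37, 38, 40, 42, 47, 49].
Sparsity = 22.

22


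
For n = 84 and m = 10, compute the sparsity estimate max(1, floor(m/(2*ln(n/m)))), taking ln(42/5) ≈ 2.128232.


n/m = 84/10 = 42/5.
ln(n/m) ≈ 2.128232.
2*ln(n/m) ≈ 4.256464.
m/(2*ln(n/m)) ≈ 10/4.256464 ≈ 2.3494.
floor = 2.
k_max = max(1, 2) = 2.

2


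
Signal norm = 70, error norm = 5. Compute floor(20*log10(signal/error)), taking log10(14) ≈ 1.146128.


||x||/||e|| = 70/5 = 14.
log10(14) ≈ 1.146128.
20*log10(||x||/||e||) ≈ 20*1.146128 = 22.92256.
floor(22.92256) = 22.

22


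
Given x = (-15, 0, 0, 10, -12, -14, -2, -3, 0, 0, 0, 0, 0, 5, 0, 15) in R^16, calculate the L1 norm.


Non-zero entries: [(0, -15), (3, 10), (4, -12), (5, -14), (6, -2), (7, -3), (13, 5), (15, 15)]
Absolute values: [15, 10, 12, 14, 2, 3, 5, 15]
||x||_1 = sum = 76.

76


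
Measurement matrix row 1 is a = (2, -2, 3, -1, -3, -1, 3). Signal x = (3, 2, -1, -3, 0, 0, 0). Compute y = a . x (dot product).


Non-zero terms: ['2*3', '-2*2', '3*-1', '-1*-3']
Products: [6, -4, -3, 3]
y = sum = 2.

2


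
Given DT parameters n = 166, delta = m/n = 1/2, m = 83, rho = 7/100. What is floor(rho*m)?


m = 1/2*166 = 83.
rho = 7/100.
rho*m = 7/100*83 = 5.81.
k = floor(5.81) = 5.

5


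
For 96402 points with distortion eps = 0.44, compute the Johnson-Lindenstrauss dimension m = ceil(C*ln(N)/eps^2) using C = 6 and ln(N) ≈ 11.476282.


ln(96402) ≈ 11.476282.
eps^2 = 0.44^2 = 0.1936.
C*ln(N)/eps^2 ≈ 6*11.476282/0.1936 ≈ 355.6699.
m = ceil(355.6699) = 356.

356


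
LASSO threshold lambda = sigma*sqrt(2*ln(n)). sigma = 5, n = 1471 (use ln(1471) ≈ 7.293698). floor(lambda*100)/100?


ln(1471) ≈ 7.293698.
2*ln(n) ≈ 14.587396.
sqrt(2*ln(n)) ≈ sqrt(14.587396) ≈ 3.819345.
lambda ≈ 5*3.819345 = 19.096725.
floor(lambda*100)/100 = 19.09.

19.09


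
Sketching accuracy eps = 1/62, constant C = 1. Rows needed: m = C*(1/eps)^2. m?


1/eps = 62.
(1/eps)^2 = 3844.
m = 1*3844 = 3844.

3844


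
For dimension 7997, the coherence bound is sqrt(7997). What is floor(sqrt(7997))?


89^2 = 7921 <= 7997 < 8100 = 90^2, so 89 <= sqrt(7997) < 90.
floor(sqrt(7997)) = 89.

89


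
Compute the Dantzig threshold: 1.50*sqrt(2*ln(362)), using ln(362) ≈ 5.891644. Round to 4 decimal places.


ln(362) ≈ 5.891644.
2*ln(n) ≈ 11.783288.
sqrt(2*ln(n)) ≈ sqrt(11.783288) ≈ 3.432679.
threshold ≈ 1.50*3.432679 = 5.1490185 ≈ 5.1490.

5.1490


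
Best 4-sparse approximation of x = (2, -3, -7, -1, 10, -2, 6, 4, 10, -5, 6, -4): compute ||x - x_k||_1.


Sorted |x_i| descending: [10, 10, 7, 6, 6, 5, 4, 4, 3, 2, 2, 1]
Keep top 4: [10, 10, 7, 6]
Tail entries: [6, 5, 4, 4, 3, 2, 2, 1]
L1 error = sum of tail = 27.

27


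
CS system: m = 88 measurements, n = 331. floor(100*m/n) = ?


100*m/n = 100*88/331 ≈ 26.5861.
floor = 26.

26


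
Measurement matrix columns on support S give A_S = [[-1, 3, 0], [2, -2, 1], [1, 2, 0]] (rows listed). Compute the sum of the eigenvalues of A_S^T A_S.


Sum of eigenvalues of A_S^T A_S = trace(A_S^T A_S) = sum of squared column norms of A_S.
A_S^T A_S diagonal: [6, 17, 1].
trace = 6 + 17 + 1 = 24.

24


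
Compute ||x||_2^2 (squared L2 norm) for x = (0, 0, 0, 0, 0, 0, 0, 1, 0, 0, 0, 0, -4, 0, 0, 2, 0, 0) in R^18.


Non-zero entries: [(7, 1), (12, -4), (15, 2)]
Squares: [1, 16, 4]
||x||_2^2 = sum = 21.

21


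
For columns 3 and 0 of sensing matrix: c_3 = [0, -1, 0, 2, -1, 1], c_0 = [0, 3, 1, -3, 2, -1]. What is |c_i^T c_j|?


Inner product: 0*0 + -1*3 + 0*1 + 2*-3 + -1*2 + 1*-1
Products: [0, -3, 0, -6, -2, -1]
Sum = -12.
|dot| = 12.

12


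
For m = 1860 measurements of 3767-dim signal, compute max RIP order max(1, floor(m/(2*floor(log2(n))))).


floor(log2(3767)) = 11.
2*11 = 22.
m/(2*floor(log2(n))) = 1860/22 ≈ 84.5455.
floor = 84.
k = max(1, 84) = 84.

84


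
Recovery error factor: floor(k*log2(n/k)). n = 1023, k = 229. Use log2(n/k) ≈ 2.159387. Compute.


log2(n/k) = log2(1023/229) ≈ 2.159387.
k*log2(n/k) ≈ 229*2.159387 = 494.499623.
floor(494.499623) = 494.

494


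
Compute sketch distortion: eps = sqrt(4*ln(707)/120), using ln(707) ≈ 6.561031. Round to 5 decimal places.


ln(707) ≈ 6.561031.
4*ln(N)/m ≈ 4*6.561031/120 ≈ 0.21870103.
eps = sqrt(0.21870103) ≈ 0.4676548 ≈ 0.46765.

0.46765


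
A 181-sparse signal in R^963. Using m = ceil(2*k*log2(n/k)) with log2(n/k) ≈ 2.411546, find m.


log2(n/k) = log2(963/181) ≈ 2.411546.
2*k*log2(n/k) ≈ 2*181*2.411546 = 872.979652.
m = ceil(872.979652) = 873.

873


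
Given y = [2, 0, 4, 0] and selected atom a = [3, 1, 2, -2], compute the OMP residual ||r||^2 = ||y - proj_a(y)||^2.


a^T a = 18.
a^T y = 14.
coeff = 14/18 = 7/9.
||r||^2 = 82/9.

82/9


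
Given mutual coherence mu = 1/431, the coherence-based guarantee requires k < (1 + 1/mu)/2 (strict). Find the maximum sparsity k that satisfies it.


1/mu = 431.
1 + 1/mu = 432.
(1 + 1/mu)/2 = 216 is an integer and the inequality is strict, so k_max = 216 - 1 = 215.

215


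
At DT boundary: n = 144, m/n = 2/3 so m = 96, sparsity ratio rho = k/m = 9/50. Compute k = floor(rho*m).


m = 2/3*144 = 96.
rho = 9/50.
rho*m = 9/50*96 = 17.28.
k = floor(17.28) = 17.

17


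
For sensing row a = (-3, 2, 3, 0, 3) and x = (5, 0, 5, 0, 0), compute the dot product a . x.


Non-zero terms: ['-3*5', '3*5']
Products: [-15, 15]
y = sum = 0.

0


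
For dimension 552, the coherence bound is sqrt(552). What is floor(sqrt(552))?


23^2 = 529 <= 552 < 576 = 24^2, so 23 <= sqrt(552) < 24.
floor(sqrt(552)) = 23.

23


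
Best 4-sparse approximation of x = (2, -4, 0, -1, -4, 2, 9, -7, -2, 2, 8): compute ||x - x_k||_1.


Sorted |x_i| descending: [9, 8, 7, 4, 4, 2, 2, 2, 2, 1, 0]
Keep top 4: [9, 8, 7, 4]
Tail entries: [4, 2, 2, 2, 2, 1, 0]
L1 error = sum of tail = 13.

13


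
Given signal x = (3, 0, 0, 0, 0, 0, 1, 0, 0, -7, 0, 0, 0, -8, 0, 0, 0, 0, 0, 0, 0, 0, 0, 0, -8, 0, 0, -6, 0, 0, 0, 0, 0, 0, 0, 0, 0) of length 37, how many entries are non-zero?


Non-zero positions: [0, 6, 9, 13, 24, 27].
Sparsity = 6.

6


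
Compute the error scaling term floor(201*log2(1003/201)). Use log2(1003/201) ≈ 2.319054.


log2(n/k) = log2(1003/201) ≈ 2.319054.
k*log2(n/k) ≈ 201*2.319054 = 466.129854.
floor(466.129854) = 466.

466


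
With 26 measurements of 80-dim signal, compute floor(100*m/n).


100*m/n = 100*26/80 ≈ 32.5.
floor = 32.

32


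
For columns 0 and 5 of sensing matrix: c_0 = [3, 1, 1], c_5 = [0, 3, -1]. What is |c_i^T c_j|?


Inner product: 3*0 + 1*3 + 1*-1
Products: [0, 3, -1]
Sum = 2.
|dot| = 2.

2


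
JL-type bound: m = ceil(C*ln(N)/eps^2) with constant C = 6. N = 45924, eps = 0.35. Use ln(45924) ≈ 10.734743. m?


ln(45924) ≈ 10.734743.
eps^2 = 0.35^2 = 0.1225.
C*ln(N)/eps^2 ≈ 6*10.734743/0.1225 ≈ 525.7833.
m = ceil(525.7833) = 526.

526


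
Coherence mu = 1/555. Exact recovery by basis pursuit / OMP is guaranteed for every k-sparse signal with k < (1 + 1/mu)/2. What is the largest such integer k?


1/mu = 555.
1 + 1/mu = 556.
(1 + 1/mu)/2 = 278 is an integer and the inequality is strict, so k_max = 278 - 1 = 277.

277


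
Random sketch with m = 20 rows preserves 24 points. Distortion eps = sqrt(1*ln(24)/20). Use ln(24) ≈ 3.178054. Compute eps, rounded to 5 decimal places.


ln(24) ≈ 3.178054.
1*ln(N)/m ≈ 1*3.178054/20 ≈ 0.1589027.
eps = sqrt(0.1589027) ≈ 0.398626 ≈ 0.39863.

0.39863


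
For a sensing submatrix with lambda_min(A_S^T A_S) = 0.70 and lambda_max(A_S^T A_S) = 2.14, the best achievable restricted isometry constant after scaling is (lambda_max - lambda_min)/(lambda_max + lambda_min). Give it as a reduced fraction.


lambda_max - lambda_min = 2.14 - 0.70 = 1.44.
lambda_max + lambda_min = 2.14 + 0.70 = 2.84.
delta = 1.44/2.84 = 144/284 = 36/71.

36/71


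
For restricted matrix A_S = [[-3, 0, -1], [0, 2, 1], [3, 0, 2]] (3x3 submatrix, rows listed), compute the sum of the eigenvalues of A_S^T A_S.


Sum of eigenvalues of A_S^T A_S = trace(A_S^T A_S) = sum of squared column norms of A_S.
A_S^T A_S diagonal: [18, 4, 6].
trace = 18 + 4 + 6 = 28.

28


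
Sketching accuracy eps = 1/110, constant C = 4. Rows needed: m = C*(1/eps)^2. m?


1/eps = 110.
(1/eps)^2 = 12100.
m = 4*12100 = 48400.

48400


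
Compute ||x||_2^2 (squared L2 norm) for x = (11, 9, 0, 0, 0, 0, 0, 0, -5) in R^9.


Non-zero entries: [(0, 11), (1, 9), (8, -5)]
Squares: [121, 81, 25]
||x||_2^2 = sum = 227.

227


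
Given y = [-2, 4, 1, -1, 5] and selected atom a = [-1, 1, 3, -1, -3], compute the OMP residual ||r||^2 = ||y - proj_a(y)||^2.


a^T a = 21.
a^T y = -5.
coeff = -5/21 = -5/21.
||r||^2 = 962/21.

962/21


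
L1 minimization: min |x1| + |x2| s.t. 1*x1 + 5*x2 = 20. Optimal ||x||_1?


Axis intercepts:
  x1 = 20, x2 = 0: L1 = 20
  x1 = 0, x2 = 4: L1 = 4
x* = (0, 4)
||x*||_1 = 4.

4


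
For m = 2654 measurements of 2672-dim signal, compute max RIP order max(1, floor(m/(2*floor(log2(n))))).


floor(log2(2672)) = 11.
2*11 = 22.
m/(2*floor(log2(n))) = 2654/22 ≈ 120.6364.
floor = 120.
k = max(1, 120) = 120.

120


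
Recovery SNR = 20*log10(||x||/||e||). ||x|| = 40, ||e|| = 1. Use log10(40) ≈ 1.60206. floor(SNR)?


||x||/||e|| = 40/1 = 40.
log10(40) ≈ 1.60206.
20*log10(||x||/||e||) ≈ 20*1.60206 = 32.0412.
floor(32.0412) = 32.

32


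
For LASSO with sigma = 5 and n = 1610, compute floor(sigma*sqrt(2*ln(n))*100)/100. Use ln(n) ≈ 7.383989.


ln(1610) ≈ 7.383989.
2*ln(n) ≈ 14.767978.
sqrt(2*ln(n)) ≈ sqrt(14.767978) ≈ 3.842913.
lambda ≈ 5*3.842913 = 19.214565.
floor(lambda*100)/100 = 19.21.

19.21


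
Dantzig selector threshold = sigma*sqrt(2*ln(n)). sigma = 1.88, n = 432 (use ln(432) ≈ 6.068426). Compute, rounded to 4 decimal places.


ln(432) ≈ 6.068426.
2*ln(n) ≈ 12.136852.
sqrt(2*ln(n)) ≈ sqrt(12.136852) ≈ 3.483799.
threshold ≈ 1.88*3.483799 = 6.54954212 ≈ 6.5495.

6.5495


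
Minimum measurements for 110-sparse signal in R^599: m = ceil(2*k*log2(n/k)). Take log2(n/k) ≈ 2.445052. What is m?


log2(n/k) = log2(599/110) ≈ 2.445052.
2*k*log2(n/k) ≈ 2*110*2.445052 = 537.91144.
m = ceil(537.91144) = 538.

538


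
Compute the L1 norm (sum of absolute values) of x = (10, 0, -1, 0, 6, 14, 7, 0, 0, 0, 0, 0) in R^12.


Non-zero entries: [(0, 10), (2, -1), (4, 6), (5, 14), (6, 7)]
Absolute values: [10, 1, 6, 14, 7]
||x||_1 = sum = 38.

38


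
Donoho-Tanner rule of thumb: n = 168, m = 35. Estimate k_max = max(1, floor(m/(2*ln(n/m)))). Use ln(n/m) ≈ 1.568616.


n/m = 168/35 = 24/5.
ln(n/m) ≈ 1.568616.
2*ln(n/m) ≈ 3.137232.
m/(2*ln(n/m)) ≈ 35/3.137232 ≈ 11.1563.
floor = 11.
k_max = max(1, 11) = 11.

11


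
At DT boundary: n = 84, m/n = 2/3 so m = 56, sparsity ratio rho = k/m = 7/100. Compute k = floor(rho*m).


m = 2/3*84 = 56.
rho = 7/100.
rho*m = 7/100*56 = 3.92.
k = floor(3.92) = 3.

3


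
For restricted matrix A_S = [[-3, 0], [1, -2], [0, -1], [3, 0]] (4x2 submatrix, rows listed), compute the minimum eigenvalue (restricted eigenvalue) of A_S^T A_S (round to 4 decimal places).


A_S^T A_S = [[19, -2], [-2, 5]].
trace = 24.
det = 91.
disc = trace^2 - 4*det = 576 - 4*91 = 212.
sqrt(212) ≈ 14.560220.
lam_min = (24 - sqrt(212))/2 ≈ (24 - 14.560220)/2 = 4.71989 ≈ 4.7199.

4.7199


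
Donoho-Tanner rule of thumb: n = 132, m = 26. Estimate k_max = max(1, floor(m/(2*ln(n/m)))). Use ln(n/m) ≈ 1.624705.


n/m = 132/26 = 66/13.
ln(n/m) ≈ 1.624705.
2*ln(n/m) ≈ 3.24941.
m/(2*ln(n/m)) ≈ 26/3.24941 ≈ 8.0015.
floor = 8.
k_max = max(1, 8) = 8.

8


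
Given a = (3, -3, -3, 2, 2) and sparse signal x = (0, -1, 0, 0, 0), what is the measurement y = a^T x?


Non-zero terms: ['-3*-1']
Products: [3]
y = sum = 3.

3


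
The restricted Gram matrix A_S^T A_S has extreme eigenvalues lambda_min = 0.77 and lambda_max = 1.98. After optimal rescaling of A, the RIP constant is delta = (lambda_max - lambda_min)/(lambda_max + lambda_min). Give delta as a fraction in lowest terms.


lambda_max - lambda_min = 1.98 - 0.77 = 1.21.
lambda_max + lambda_min = 1.98 + 0.77 = 2.75.
delta = 1.21/2.75 = 121/275 = 11/25.

11/25


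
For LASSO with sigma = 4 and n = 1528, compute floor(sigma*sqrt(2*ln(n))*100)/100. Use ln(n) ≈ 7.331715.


ln(1528) ≈ 7.331715.
2*ln(n) ≈ 14.66343.
sqrt(2*ln(n)) ≈ sqrt(14.66343) ≈ 3.829286.
lambda ≈ 4*3.829286 = 15.317144.
floor(lambda*100)/100 = 15.31.

15.31


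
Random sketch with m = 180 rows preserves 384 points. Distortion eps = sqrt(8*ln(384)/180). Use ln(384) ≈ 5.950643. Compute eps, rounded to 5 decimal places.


ln(384) ≈ 5.950643.
8*ln(N)/m ≈ 8*5.950643/180 ≈ 0.26447302.
eps = sqrt(0.26447302) ≈ 0.5142694 ≈ 0.51427.

0.51427


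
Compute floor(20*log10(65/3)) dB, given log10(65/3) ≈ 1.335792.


||x||/||e|| = 65/3.
log10(65/3) ≈ 1.335792.
20*log10(||x||/||e||) ≈ 20*1.335792 = 26.71584.
floor(26.71584) = 26.

26


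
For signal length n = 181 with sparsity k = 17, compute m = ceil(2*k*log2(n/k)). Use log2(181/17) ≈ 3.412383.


log2(n/k) = log2(181/17) ≈ 3.412383.
2*k*log2(n/k) ≈ 2*17*3.412383 = 116.021022.
m = ceil(116.021022) = 117.

117


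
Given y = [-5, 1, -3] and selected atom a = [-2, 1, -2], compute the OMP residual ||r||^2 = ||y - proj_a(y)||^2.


a^T a = 9.
a^T y = 17.
coeff = 17/9 = 17/9.
||r||^2 = 26/9.

26/9


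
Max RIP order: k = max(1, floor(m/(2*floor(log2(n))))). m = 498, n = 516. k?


floor(log2(516)) = 9.
2*9 = 18.
m/(2*floor(log2(n))) = 498/18 ≈ 27.6667.
floor = 27.
k = max(1, 27) = 27.

27


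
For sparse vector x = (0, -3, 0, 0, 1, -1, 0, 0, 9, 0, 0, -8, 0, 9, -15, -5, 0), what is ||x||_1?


Non-zero entries: [(1, -3), (4, 1), (5, -1), (8, 9), (11, -8), (13, 9), (14, -15), (15, -5)]
Absolute values: [3, 1, 1, 9, 8, 9, 15, 5]
||x||_1 = sum = 51.

51


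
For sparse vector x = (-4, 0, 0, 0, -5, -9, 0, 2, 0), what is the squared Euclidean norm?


Non-zero entries: [(0, -4), (4, -5), (5, -9), (7, 2)]
Squares: [16, 25, 81, 4]
||x||_2^2 = sum = 126.

126


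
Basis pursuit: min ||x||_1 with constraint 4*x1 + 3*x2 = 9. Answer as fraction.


Axis intercepts:
  x1 = 9/4, x2 = 0: L1 = 9/4
  x1 = 0, x2 = 3: L1 = 3
x* = (9/4, 0)
||x*||_1 = 9/4.

9/4


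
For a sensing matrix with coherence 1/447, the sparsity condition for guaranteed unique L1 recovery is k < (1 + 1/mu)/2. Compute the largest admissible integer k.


1/mu = 447.
1 + 1/mu = 448.
(1 + 1/mu)/2 = 224 is an integer and the inequality is strict, so k_max = 224 - 1 = 223.

223


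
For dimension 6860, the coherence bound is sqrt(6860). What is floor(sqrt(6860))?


82^2 = 6724 <= 6860 < 6889 = 83^2, so 82 <= sqrt(6860) < 83.
floor(sqrt(6860)) = 82.

82


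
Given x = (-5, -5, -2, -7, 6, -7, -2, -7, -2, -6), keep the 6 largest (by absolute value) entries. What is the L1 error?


Sorted |x_i| descending: [7, 7, 7, 6, 6, 5, 5, 2, 2, 2]
Keep top 6: [7, 7, 7, 6, 6, 5]
Tail entries: [5, 2, 2, 2]
L1 error = sum of tail = 11.

11


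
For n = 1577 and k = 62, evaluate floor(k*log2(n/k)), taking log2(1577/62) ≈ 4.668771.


log2(n/k) = log2(1577/62) ≈ 4.668771.
k*log2(n/k) ≈ 62*4.668771 = 289.463802.
floor(289.463802) = 289.

289


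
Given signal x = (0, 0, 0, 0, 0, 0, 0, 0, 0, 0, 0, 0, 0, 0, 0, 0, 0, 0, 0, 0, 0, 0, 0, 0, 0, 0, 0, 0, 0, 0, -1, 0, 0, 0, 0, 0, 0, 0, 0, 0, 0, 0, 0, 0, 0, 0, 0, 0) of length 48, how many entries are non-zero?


Non-zero positions: [30].
Sparsity = 1.

1


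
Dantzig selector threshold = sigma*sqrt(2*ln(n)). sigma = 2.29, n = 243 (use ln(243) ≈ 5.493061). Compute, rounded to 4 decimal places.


ln(243) ≈ 5.493061.
2*ln(n) ≈ 10.986122.
sqrt(2*ln(n)) ≈ sqrt(10.986122) ≈ 3.314532.
threshold ≈ 2.29*3.314532 = 7.59027828 ≈ 7.5903.

7.5903


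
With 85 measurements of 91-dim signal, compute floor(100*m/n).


100*m/n = 100*85/91 ≈ 93.4066.
floor = 93.

93


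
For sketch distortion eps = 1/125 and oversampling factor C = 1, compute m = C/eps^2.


1/eps = 125.
(1/eps)^2 = 15625.
m = 1*15625 = 15625.

15625


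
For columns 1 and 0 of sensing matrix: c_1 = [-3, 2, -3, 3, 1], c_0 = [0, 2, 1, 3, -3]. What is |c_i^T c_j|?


Inner product: -3*0 + 2*2 + -3*1 + 3*3 + 1*-3
Products: [0, 4, -3, 9, -3]
Sum = 7.
|dot| = 7.

7


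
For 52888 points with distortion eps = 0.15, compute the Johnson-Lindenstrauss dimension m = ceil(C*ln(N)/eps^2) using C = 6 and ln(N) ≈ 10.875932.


ln(52888) ≈ 10.875932.
eps^2 = 0.15^2 = 0.0225.
C*ln(N)/eps^2 ≈ 6*10.875932/0.0225 ≈ 2900.2485.
m = ceil(2900.2485) = 2901.

2901


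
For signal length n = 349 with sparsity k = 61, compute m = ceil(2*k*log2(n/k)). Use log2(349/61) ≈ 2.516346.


log2(n/k) = log2(349/61) ≈ 2.516346.
2*k*log2(n/k) ≈ 2*61*2.516346 = 306.994212.
m = ceil(306.994212) = 307.

307


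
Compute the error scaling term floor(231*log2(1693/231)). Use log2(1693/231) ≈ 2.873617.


log2(n/k) = log2(1693/231) ≈ 2.873617.
k*log2(n/k) ≈ 231*2.873617 = 663.805527.
floor(663.805527) = 663.

663


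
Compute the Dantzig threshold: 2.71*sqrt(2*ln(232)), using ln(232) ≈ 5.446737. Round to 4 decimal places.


ln(232) ≈ 5.446737.
2*ln(n) ≈ 10.893474.
sqrt(2*ln(n)) ≈ sqrt(10.893474) ≈ 3.300526.
threshold ≈ 2.71*3.300526 = 8.94442546 ≈ 8.9444.

8.9444


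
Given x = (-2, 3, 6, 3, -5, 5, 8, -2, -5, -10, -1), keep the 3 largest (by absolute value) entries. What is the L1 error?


Sorted |x_i| descending: [10, 8, 6, 5, 5, 5, 3, 3, 2, 2, 1]
Keep top 3: [10, 8, 6]
Tail entries: [5, 5, 5, 3, 3, 2, 2, 1]
L1 error = sum of tail = 26.

26


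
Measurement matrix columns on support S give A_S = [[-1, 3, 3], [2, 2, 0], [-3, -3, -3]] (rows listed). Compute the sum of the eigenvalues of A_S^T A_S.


Sum of eigenvalues of A_S^T A_S = trace(A_S^T A_S) = sum of squared column norms of A_S.
A_S^T A_S diagonal: [14, 22, 18].
trace = 14 + 22 + 18 = 54.

54


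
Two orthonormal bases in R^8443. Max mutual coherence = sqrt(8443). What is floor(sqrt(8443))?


91^2 = 8281 <= 8443 < 8464 = 92^2, so 91 <= sqrt(8443) < 92.
floor(sqrt(8443)) = 91.

91


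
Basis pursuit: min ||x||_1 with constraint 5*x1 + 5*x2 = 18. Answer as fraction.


Axis intercepts:
  x1 = 18/5, x2 = 0: L1 = 18/5
  x1 = 0, x2 = 18/5: L1 = 18/5
x* = (18/5, 0)
||x*||_1 = 18/5.

18/5


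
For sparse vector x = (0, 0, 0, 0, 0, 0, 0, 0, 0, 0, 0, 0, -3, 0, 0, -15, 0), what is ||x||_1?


Non-zero entries: [(12, -3), (15, -15)]
Absolute values: [3, 15]
||x||_1 = sum = 18.

18


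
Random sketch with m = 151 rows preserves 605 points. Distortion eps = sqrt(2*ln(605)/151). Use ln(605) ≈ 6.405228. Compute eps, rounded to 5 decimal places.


ln(605) ≈ 6.405228.
2*ln(N)/m ≈ 2*6.405228/151 ≈ 0.08483746.
eps = sqrt(0.08483746) ≈ 0.2912687 ≈ 0.29127.

0.29127


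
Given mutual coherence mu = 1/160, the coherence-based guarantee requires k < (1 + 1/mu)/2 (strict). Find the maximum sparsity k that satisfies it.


1/mu = 160.
1 + 1/mu = 161.
(1 + 1/mu)/2 = 80.5 is not an integer, so k_max = floor(80.5) = 80.

80


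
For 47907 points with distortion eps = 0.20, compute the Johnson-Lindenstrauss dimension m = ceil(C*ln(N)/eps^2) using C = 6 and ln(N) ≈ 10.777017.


ln(47907) ≈ 10.777017.
eps^2 = 0.20^2 = 0.04.
C*ln(N)/eps^2 ≈ 6*10.777017/0.04 ≈ 1616.5526.
m = ceil(1616.5526) = 1617.

1617


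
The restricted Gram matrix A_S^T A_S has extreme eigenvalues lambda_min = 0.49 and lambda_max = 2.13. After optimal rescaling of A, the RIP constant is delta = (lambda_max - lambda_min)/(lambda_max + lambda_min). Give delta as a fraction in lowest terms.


lambda_max - lambda_min = 2.13 - 0.49 = 1.64.
lambda_max + lambda_min = 2.13 + 0.49 = 2.62.
delta = 1.64/2.62 = 164/262 = 82/131.

82/131


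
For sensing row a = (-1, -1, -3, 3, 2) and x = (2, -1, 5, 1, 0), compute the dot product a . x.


Non-zero terms: ['-1*2', '-1*-1', '-3*5', '3*1']
Products: [-2, 1, -15, 3]
y = sum = -13.

-13


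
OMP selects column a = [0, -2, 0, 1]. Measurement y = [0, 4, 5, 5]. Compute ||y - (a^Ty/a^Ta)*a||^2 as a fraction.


a^T a = 5.
a^T y = -3.
coeff = -3/5 = -3/5.
||r||^2 = 321/5.

321/5


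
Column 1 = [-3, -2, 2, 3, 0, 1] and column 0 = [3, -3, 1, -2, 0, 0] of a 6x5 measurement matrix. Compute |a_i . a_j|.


Inner product: -3*3 + -2*-3 + 2*1 + 3*-2 + 0*0 + 1*0
Products: [-9, 6, 2, -6, 0, 0]
Sum = -7.
|dot| = 7.

7


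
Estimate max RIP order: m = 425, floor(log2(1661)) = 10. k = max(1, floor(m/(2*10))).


floor(log2(1661)) = 10.
2*10 = 20.
m/(2*floor(log2(n))) = 425/20 ≈ 21.25.
floor = 21.
k = max(1, 21) = 21.

21


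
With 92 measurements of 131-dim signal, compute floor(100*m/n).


100*m/n = 100*92/131 ≈ 70.229.
floor = 70.

70


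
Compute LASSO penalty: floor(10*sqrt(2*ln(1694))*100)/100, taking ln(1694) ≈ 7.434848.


ln(1694) ≈ 7.434848.
2*ln(n) ≈ 14.869696.
sqrt(2*ln(n)) ≈ sqrt(14.869696) ≈ 3.856124.
lambda ≈ 10*3.856124 = 38.56124.
floor(lambda*100)/100 = 38.56.

38.56


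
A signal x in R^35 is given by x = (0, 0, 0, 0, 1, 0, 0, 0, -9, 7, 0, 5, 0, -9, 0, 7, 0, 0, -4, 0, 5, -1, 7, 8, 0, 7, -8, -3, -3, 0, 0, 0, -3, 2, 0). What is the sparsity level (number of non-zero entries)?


Non-zero positions: [4, 8, 9, 11, 13, 15, 18, 20, 21, 22, 23, 25, 26, 27, 28, 32, 33].
Sparsity = 17.

17


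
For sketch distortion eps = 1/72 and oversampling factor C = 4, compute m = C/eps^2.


1/eps = 72.
(1/eps)^2 = 5184.
m = 4*5184 = 20736.

20736


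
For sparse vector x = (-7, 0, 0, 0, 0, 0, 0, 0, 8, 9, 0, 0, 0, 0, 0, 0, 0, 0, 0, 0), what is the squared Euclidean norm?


Non-zero entries: [(0, -7), (8, 8), (9, 9)]
Squares: [49, 64, 81]
||x||_2^2 = sum = 194.

194


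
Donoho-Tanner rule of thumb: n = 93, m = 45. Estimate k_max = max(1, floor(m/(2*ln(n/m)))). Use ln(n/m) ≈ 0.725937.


n/m = 93/45 = 31/15.
ln(n/m) ≈ 0.725937.
2*ln(n/m) ≈ 1.451874.
m/(2*ln(n/m)) ≈ 45/1.451874 ≈ 30.9944.
floor = 30.
k_max = max(1, 30) = 30.

30


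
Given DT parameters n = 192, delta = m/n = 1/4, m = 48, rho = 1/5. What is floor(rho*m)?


m = 1/4*192 = 48.
rho = 1/5.
rho*m = 1/5*48 = 9.6.
k = floor(9.6) = 9.

9


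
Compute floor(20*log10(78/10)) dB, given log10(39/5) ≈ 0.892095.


||x||/||e|| = 78/10 = 39/5.
log10(39/5) ≈ 0.892095.
20*log10(||x||/||e||) ≈ 20*0.892095 = 17.8419.
floor(17.8419) = 17.

17


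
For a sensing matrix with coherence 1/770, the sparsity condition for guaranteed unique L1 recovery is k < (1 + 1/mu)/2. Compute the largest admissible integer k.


1/mu = 770.
1 + 1/mu = 771.
(1 + 1/mu)/2 = 385.5 is not an integer, so k_max = floor(385.5) = 385.

385


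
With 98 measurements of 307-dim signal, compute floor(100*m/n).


100*m/n = 100*98/307 ≈ 31.9218.
floor = 31.

31


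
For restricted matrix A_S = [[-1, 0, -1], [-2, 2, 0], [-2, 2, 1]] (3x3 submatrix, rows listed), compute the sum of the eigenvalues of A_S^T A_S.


Sum of eigenvalues of A_S^T A_S = trace(A_S^T A_S) = sum of squared column norms of A_S.
A_S^T A_S diagonal: [9, 8, 2].
trace = 9 + 8 + 2 = 19.

19


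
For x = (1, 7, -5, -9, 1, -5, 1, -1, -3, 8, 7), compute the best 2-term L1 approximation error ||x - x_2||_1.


Sorted |x_i| descending: [9, 8, 7, 7, 5, 5, 3, 1, 1, 1, 1]
Keep top 2: [9, 8]
Tail entries: [7, 7, 5, 5, 3, 1, 1, 1, 1]
L1 error = sum of tail = 31.

31


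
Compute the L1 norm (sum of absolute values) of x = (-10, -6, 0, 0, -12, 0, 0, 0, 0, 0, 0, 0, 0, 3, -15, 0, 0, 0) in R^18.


Non-zero entries: [(0, -10), (1, -6), (4, -12), (13, 3), (14, -15)]
Absolute values: [10, 6, 12, 3, 15]
||x||_1 = sum = 46.

46


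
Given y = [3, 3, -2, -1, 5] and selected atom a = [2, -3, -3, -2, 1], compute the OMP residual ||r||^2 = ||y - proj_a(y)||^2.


a^T a = 27.
a^T y = 10.
coeff = 10/27 = 10/27.
||r||^2 = 1196/27.

1196/27


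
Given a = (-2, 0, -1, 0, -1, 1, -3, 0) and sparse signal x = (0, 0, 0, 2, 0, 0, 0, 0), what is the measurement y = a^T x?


Non-zero terms: ['0*2']
Products: [0]
y = sum = 0.

0


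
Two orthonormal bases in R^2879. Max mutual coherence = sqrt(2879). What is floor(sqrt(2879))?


53^2 = 2809 <= 2879 < 2916 = 54^2, so 53 <= sqrt(2879) < 54.
floor(sqrt(2879)) = 53.

53


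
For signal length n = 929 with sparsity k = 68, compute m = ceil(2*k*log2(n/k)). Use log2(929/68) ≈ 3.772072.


log2(n/k) = log2(929/68) ≈ 3.772072.
2*k*log2(n/k) ≈ 2*68*3.772072 = 513.001792.
m = ceil(513.001792) = 514.

514


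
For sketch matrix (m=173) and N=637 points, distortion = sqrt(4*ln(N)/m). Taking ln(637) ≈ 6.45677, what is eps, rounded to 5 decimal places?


ln(637) ≈ 6.45677.
4*ln(N)/m ≈ 4*6.45677/173 ≈ 0.14928948.
eps = sqrt(0.14928948) ≈ 0.38638 ≈ 0.38638.

0.38638


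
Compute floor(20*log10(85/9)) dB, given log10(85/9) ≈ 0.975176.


||x||/||e|| = 85/9.
log10(85/9) ≈ 0.975176.
20*log10(||x||/||e||) ≈ 20*0.975176 = 19.50352.
floor(19.50352) = 19.

19


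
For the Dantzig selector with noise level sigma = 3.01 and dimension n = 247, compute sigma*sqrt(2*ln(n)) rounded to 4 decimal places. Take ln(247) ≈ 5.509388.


ln(247) ≈ 5.509388.
2*ln(n) ≈ 11.018776.
sqrt(2*ln(n)) ≈ sqrt(11.018776) ≈ 3.319454.
threshold ≈ 3.01*3.319454 = 9.99155654 ≈ 9.9916.

9.9916


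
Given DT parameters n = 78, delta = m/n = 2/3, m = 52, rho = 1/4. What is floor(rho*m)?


m = 2/3*78 = 52.
rho = 1/4.
rho*m = 1/4*52 = 13.
k = floor(13) = 13.

13


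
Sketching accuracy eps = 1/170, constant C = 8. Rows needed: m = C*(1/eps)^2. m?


1/eps = 170.
(1/eps)^2 = 28900.
m = 8*28900 = 231200.

231200


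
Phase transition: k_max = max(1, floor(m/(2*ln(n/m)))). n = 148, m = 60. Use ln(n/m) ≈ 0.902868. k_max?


n/m = 148/60 = 37/15.
ln(n/m) ≈ 0.902868.
2*ln(n/m) ≈ 1.805736.
m/(2*ln(n/m)) ≈ 60/1.805736 ≈ 33.2274.
floor = 33.
k_max = max(1, 33) = 33.

33


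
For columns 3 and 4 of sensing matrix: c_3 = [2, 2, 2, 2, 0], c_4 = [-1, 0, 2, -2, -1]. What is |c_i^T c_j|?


Inner product: 2*-1 + 2*0 + 2*2 + 2*-2 + 0*-1
Products: [-2, 0, 4, -4, 0]
Sum = -2.
|dot| = 2.

2


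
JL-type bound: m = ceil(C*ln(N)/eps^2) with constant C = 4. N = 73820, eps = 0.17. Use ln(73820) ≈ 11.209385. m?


ln(73820) ≈ 11.209385.
eps^2 = 0.17^2 = 0.0289.
C*ln(N)/eps^2 ≈ 4*11.209385/0.0289 ≈ 1551.472.
m = ceil(1551.472) = 1552.

1552


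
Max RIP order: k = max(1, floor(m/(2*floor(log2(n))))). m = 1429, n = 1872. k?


floor(log2(1872)) = 10.
2*10 = 20.
m/(2*floor(log2(n))) = 1429/20 ≈ 71.45.
floor = 71.
k = max(1, 71) = 71.

71


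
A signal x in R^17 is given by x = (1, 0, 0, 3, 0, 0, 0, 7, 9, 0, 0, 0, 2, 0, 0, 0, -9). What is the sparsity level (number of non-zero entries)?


Non-zero positions: [0, 3, 7, 8, 12, 16].
Sparsity = 6.

6


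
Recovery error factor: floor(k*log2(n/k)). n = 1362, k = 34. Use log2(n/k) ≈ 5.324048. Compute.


log2(n/k) = log2(1362/34) ≈ 5.324048.
k*log2(n/k) ≈ 34*5.324048 = 181.017632.
floor(181.017632) = 181.

181


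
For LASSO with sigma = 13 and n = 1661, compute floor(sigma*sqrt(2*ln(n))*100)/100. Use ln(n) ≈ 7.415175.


ln(1661) ≈ 7.415175.
2*ln(n) ≈ 14.83035.
sqrt(2*ln(n)) ≈ sqrt(14.83035) ≈ 3.851019.
lambda ≈ 13*3.851019 = 50.063247.
floor(lambda*100)/100 = 50.06.

50.06


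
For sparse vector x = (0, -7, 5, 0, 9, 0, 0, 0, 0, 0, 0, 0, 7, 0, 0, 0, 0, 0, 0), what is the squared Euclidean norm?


Non-zero entries: [(1, -7), (2, 5), (4, 9), (12, 7)]
Squares: [49, 25, 81, 49]
||x||_2^2 = sum = 204.

204


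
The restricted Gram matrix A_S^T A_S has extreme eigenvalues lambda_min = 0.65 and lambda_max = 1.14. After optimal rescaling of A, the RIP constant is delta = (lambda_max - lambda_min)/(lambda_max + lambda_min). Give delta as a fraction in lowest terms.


lambda_max - lambda_min = 1.14 - 0.65 = 0.49.
lambda_max + lambda_min = 1.14 + 0.65 = 1.79.
delta = 0.49/1.79 = 49/179.

49/179


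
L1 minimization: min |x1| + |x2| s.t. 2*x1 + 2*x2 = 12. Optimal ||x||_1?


Axis intercepts:
  x1 = 6, x2 = 0: L1 = 6
  x1 = 0, x2 = 6: L1 = 6
x* = (6, 0)
||x*||_1 = 6.

6


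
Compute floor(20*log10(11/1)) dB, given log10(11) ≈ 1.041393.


||x||/||e|| = 11/1 = 11.
log10(11) ≈ 1.041393.
20*log10(||x||/||e||) ≈ 20*1.041393 = 20.82786.
floor(20.82786) = 20.

20


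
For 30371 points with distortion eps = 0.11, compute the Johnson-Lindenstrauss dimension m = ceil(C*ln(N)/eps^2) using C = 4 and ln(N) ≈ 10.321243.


ln(30371) ≈ 10.321243.
eps^2 = 0.11^2 = 0.0121.
C*ln(N)/eps^2 ≈ 4*10.321243/0.0121 ≈ 3411.9812.
m = ceil(3411.9812) = 3412.

3412


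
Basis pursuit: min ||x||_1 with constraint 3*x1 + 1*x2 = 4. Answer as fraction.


Axis intercepts:
  x1 = 4/3, x2 = 0: L1 = 4/3
  x1 = 0, x2 = 4: L1 = 4
x* = (4/3, 0)
||x*||_1 = 4/3.

4/3


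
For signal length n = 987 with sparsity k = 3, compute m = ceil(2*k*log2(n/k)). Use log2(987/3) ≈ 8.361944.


log2(n/k) = log2(987/3) ≈ 8.361944.
2*k*log2(n/k) ≈ 2*3*8.361944 = 50.171664.
m = ceil(50.171664) = 51.

51


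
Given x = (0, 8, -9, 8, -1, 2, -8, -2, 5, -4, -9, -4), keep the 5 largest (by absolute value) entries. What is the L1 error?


Sorted |x_i| descending: [9, 9, 8, 8, 8, 5, 4, 4, 2, 2, 1, 0]
Keep top 5: [9, 9, 8, 8, 8]
Tail entries: [5, 4, 4, 2, 2, 1, 0]
L1 error = sum of tail = 18.

18


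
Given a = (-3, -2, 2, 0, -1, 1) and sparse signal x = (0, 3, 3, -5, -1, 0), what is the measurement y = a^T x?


Non-zero terms: ['-2*3', '2*3', '0*-5', '-1*-1']
Products: [-6, 6, 0, 1]
y = sum = 1.

1


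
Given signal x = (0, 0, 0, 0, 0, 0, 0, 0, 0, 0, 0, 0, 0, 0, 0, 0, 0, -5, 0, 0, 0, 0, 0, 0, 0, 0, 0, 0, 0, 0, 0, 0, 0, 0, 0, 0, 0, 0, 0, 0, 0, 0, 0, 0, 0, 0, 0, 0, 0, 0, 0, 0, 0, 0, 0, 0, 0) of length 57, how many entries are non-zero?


Non-zero positions: [17].
Sparsity = 1.

1


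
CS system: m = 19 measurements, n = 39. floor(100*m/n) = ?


100*m/n = 100*19/39 ≈ 48.7179.
floor = 48.

48


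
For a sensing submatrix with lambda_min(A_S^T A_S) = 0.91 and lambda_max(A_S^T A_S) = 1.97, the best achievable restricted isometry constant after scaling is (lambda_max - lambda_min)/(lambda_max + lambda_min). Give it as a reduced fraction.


lambda_max - lambda_min = 1.97 - 0.91 = 1.06.
lambda_max + lambda_min = 1.97 + 0.91 = 2.88.
delta = 1.06/2.88 = 106/288 = 53/144.

53/144


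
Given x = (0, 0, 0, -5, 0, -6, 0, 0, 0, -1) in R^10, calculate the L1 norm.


Non-zero entries: [(3, -5), (5, -6), (9, -1)]
Absolute values: [5, 6, 1]
||x||_1 = sum = 12.

12


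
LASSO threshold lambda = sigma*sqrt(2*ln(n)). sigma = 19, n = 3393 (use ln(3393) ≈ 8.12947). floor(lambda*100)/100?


ln(3393) ≈ 8.12947.
2*ln(n) ≈ 16.25894.
sqrt(2*ln(n)) ≈ sqrt(16.25894) ≈ 4.032238.
lambda ≈ 19*4.032238 = 76.612522.
floor(lambda*100)/100 = 76.61.

76.61


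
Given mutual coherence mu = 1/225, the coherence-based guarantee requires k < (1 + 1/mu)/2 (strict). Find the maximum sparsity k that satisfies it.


1/mu = 225.
1 + 1/mu = 226.
(1 + 1/mu)/2 = 113 is an integer and the inequality is strict, so k_max = 113 - 1 = 112.

112


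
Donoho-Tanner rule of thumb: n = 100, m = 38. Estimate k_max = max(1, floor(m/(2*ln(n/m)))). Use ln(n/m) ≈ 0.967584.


n/m = 100/38 = 50/19.
ln(n/m) ≈ 0.967584.
2*ln(n/m) ≈ 1.935168.
m/(2*ln(n/m)) ≈ 38/1.935168 ≈ 19.6365.
floor = 19.
k_max = max(1, 19) = 19.

19


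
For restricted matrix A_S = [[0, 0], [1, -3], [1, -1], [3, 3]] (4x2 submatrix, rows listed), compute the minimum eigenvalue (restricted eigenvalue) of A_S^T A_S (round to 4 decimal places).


A_S^T A_S = [[11, 5], [5, 19]].
trace = 30.
det = 184.
disc = trace^2 - 4*det = 900 - 4*184 = 164.
sqrt(164) ≈ 12.806248.
lam_min = (30 - sqrt(164))/2 ≈ (30 - 12.806248)/2 = 8.596876 ≈ 8.5969.

8.5969


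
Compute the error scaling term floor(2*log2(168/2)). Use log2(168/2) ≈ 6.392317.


log2(n/k) = log2(168/2) ≈ 6.392317.
k*log2(n/k) ≈ 2*6.392317 = 12.784634.
floor(12.784634) = 12.

12


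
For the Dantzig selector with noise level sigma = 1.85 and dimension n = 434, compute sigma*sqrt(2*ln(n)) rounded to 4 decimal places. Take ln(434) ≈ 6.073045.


ln(434) ≈ 6.073045.
2*ln(n) ≈ 12.14609.
sqrt(2*ln(n)) ≈ sqrt(12.14609) ≈ 3.485124.
threshold ≈ 1.85*3.485124 = 6.4474794 ≈ 6.4475.

6.4475


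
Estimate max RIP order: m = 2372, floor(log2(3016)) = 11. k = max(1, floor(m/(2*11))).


floor(log2(3016)) = 11.
2*11 = 22.
m/(2*floor(log2(n))) = 2372/22 ≈ 107.8182.
floor = 107.
k = max(1, 107) = 107.

107


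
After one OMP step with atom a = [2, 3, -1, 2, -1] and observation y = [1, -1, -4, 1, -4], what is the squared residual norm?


a^T a = 19.
a^T y = 9.
coeff = 9/19 = 9/19.
||r||^2 = 584/19.

584/19


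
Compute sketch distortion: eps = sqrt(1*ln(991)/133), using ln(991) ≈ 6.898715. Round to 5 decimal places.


ln(991) ≈ 6.898715.
1*ln(N)/m ≈ 1*6.898715/133 ≈ 0.05187004.
eps = sqrt(0.05187004) ≈ 0.22775 ≈ 0.22775.

0.22775


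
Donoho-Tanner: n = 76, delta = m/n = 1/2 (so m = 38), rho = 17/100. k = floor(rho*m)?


m = 1/2*76 = 38.
rho = 17/100.
rho*m = 17/100*38 = 6.46.
k = floor(6.46) = 6.

6


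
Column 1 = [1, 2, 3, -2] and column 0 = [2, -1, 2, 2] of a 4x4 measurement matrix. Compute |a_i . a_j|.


Inner product: 1*2 + 2*-1 + 3*2 + -2*2
Products: [2, -2, 6, -4]
Sum = 2.
|dot| = 2.

2


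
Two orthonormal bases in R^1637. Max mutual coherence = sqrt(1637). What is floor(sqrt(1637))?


40^2 = 1600 <= 1637 < 1681 = 41^2, so 40 <= sqrt(1637) < 41.
floor(sqrt(1637)) = 40.

40


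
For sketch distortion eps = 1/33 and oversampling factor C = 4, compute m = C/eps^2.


1/eps = 33.
(1/eps)^2 = 1089.
m = 4*1089 = 4356.

4356


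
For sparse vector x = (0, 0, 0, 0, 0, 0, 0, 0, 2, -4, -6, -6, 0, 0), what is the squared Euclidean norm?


Non-zero entries: [(8, 2), (9, -4), (10, -6), (11, -6)]
Squares: [4, 16, 36, 36]
||x||_2^2 = sum = 92.

92


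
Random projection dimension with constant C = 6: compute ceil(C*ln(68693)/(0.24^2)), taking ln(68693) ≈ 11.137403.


ln(68693) ≈ 11.137403.
eps^2 = 0.24^2 = 0.0576.
C*ln(N)/eps^2 ≈ 6*11.137403/0.0576 ≈ 1160.1461.
m = ceil(1160.1461) = 1161.

1161


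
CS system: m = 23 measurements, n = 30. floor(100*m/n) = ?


100*m/n = 100*23/30 ≈ 76.6667.
floor = 76.

76


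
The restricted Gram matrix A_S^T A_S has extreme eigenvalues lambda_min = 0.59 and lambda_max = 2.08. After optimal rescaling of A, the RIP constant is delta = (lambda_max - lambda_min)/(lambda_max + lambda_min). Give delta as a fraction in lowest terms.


lambda_max - lambda_min = 2.08 - 0.59 = 1.49.
lambda_max + lambda_min = 2.08 + 0.59 = 2.67.
delta = 1.49/2.67 = 149/267.

149/267


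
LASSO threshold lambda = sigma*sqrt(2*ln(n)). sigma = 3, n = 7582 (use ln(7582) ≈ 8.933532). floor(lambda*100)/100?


ln(7582) ≈ 8.933532.
2*ln(n) ≈ 17.867064.
sqrt(2*ln(n)) ≈ sqrt(17.867064) ≈ 4.226945.
lambda ≈ 3*4.226945 = 12.680835.
floor(lambda*100)/100 = 12.68.

12.68


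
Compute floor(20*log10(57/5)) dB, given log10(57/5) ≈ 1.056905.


||x||/||e|| = 57/5.
log10(57/5) ≈ 1.056905.
20*log10(||x||/||e||) ≈ 20*1.056905 = 21.1381.
floor(21.1381) = 21.

21


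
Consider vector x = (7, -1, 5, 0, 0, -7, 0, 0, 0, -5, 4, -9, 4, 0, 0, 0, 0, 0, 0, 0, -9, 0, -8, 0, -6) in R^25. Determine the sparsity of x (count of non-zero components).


Non-zero positions: [0, 1, 2, 5, 9, 10, 11, 12, 20, 22, 24].
Sparsity = 11.

11


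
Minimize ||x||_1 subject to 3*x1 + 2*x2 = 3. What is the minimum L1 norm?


Axis intercepts:
  x1 = 1, x2 = 0: L1 = 1
  x1 = 0, x2 = 3/2: L1 = 3/2
x* = (1, 0)
||x*||_1 = 1.

1


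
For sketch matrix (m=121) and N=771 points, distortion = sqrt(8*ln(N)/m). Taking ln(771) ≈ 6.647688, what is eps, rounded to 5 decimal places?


ln(771) ≈ 6.647688.
8*ln(N)/m ≈ 8*6.647688/121 ≈ 0.43951656.
eps = sqrt(0.43951656) ≈ 0.6629605 ≈ 0.66296.

0.66296


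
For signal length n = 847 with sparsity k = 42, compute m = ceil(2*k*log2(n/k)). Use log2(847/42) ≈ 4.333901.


log2(n/k) = log2(847/42) ≈ 4.333901.
2*k*log2(n/k) ≈ 2*42*4.333901 = 364.047684.
m = ceil(364.047684) = 365.

365


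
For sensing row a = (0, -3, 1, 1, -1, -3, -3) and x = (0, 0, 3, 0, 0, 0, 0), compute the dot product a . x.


Non-zero terms: ['1*3']
Products: [3]
y = sum = 3.

3


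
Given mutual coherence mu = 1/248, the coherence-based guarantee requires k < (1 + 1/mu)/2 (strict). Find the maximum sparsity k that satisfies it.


1/mu = 248.
1 + 1/mu = 249.
(1 + 1/mu)/2 = 124.5 is not an integer, so k_max = floor(124.5) = 124.

124


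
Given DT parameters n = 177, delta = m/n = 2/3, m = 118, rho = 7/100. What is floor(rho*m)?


m = 2/3*177 = 118.
rho = 7/100.
rho*m = 7/100*118 = 8.26.
k = floor(8.26) = 8.

8


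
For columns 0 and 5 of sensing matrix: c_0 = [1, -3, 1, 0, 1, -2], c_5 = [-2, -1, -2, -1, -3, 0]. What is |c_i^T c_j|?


Inner product: 1*-2 + -3*-1 + 1*-2 + 0*-1 + 1*-3 + -2*0
Products: [-2, 3, -2, 0, -3, 0]
Sum = -4.
|dot| = 4.

4


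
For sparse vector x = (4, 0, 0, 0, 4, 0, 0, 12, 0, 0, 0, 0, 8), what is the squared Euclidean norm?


Non-zero entries: [(0, 4), (4, 4), (7, 12), (12, 8)]
Squares: [16, 16, 144, 64]
||x||_2^2 = sum = 240.

240


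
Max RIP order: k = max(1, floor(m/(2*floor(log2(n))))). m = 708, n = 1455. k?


floor(log2(1455)) = 10.
2*10 = 20.
m/(2*floor(log2(n))) = 708/20 ≈ 35.4.
floor = 35.
k = max(1, 35) = 35.

35


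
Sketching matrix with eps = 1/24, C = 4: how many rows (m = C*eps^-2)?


1/eps = 24.
(1/eps)^2 = 576.
m = 4*576 = 2304.

2304


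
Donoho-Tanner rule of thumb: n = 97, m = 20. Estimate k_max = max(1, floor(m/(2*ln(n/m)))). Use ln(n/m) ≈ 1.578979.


n/m = 97/20.
ln(n/m) ≈ 1.578979.
2*ln(n/m) ≈ 3.157958.
m/(2*ln(n/m)) ≈ 20/3.157958 ≈ 6.3332.
floor = 6.
k_max = max(1, 6) = 6.

6


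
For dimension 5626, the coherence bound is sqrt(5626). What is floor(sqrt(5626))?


75^2 = 5625 <= 5626 < 5776 = 76^2, so 75 <= sqrt(5626) < 76.
floor(sqrt(5626)) = 75.

75


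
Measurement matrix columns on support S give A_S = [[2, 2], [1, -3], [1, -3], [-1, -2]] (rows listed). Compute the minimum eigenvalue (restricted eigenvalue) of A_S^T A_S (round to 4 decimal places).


A_S^T A_S = [[7, 0], [0, 26]].
trace = 33.
det = 182.
disc = trace^2 - 4*det = 1089 - 4*182 = 361.
sqrt(361) = 19.
lam_min = (33 - 19)/2 = 7 = 7.0000.

7.0000
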